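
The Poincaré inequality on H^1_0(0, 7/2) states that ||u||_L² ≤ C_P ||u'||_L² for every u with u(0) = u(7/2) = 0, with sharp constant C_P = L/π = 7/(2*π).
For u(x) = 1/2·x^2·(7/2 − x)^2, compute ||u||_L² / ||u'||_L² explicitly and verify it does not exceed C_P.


||u||_L² / ||u'||_L² = 7*sqrt(3)/12 < C_P = 7/(2*π).

u(x) = 1/2·x^2·(7/2 − x)^2, so u'(x) = x*(2*x - 7)*(4*x - 7)/4.
u(x) = 1/2·x^2·(7/2 − x)^2 vanishes at x = 0 and x = 7/2, so u ∈ H^1_0(0, 7/2). Differentiate via the product rule and integrate the resulting polynomials term by term.
  ∫_0^7/2 u² dx = ∫_0^7/2 (x^8/4 - 7*x^7/2 + 147*x^6/8 - 343*x^5/8 + 2401*x^4/64) dx. Term by term:
    ∫_0^7/2 x^8/4 dx = 40353607/18432;  ∫_0^7/2 -7*x^7/2 dx = -40353607/4096;  ∫_0^7/2 147*x^6/8 dx = 17294403/1024;
    ∫_0^7/2 -343*x^5/8 dx = -40353607/3072;  ∫_0^7/2 2401*x^4/64 dx = 40353607/10240.
  Sum: 40353607/18432 − 40353607/4096 + 17294403/1024 − 40353607/3072 + 40353607/10240 = 5764801/184320.
  ∫_0^7/2 (u')² dx = ∫_0^7/2 (4*x^6 - 42*x^5 + 637*x^4/4 - 1029*x^3/4 + 2401*x^2/16) dx. Term by term:
    ∫_0^7/2 4*x^6 dx = 117649/32;  ∫_0^7/2 -42*x^5 dx = -823543/64;  ∫_0^7/2 637*x^4/4 dx = 10706059/640;
    ∫_0^7/2 -1029*x^3/4 dx = -2470629/256;  ∫_0^7/2 2401*x^2/16 dx = 823543/384.
  Sum: 117649/32 − 823543/64 + 10706059/640 − 2470629/256 + 823543/384 = 117649/3840.
∫_0^7/2 u² dx = 5764801/184320, so ||u||_L² = 2401*sqrt(5)/960.
∫_0^7/2 (u')² dx = 117649/3840, so ||u'||_L² = 343*sqrt(15)/240.
Ratio ||u||_L² / ||u'||_L² = 7*sqrt(3)/12.
Sharp Poincaré constant on H^1_0(0, 7/2) is C_P = L/π = 7/(2*π), achieved by sin(2*π/7·x).
A polynomial bump cannot attain the sharp Poincaré constant (only the first sine eigenfunction does), so the ratio is strictly less than C_P, consistent with ||u||_L² ≤ C_P ||u'||_L².


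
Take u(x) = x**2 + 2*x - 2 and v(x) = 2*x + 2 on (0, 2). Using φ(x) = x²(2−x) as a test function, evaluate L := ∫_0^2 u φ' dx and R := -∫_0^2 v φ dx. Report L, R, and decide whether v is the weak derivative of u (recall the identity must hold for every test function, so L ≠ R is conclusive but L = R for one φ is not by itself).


LHS = -88/15, RHS = -88/15. Yes, v = u' weakly.

u(x) = x**2 + 2*x - 2, classical derivative u'(x) = 2*x + 2.
φ(x) = x²(2−x), so φ'(x) = x*(4 - 3*x).
Note φ(0) = φ(2) = 0, so the boundary term u·φ vanishes.
LHS = ∫_0^2 u(x) φ'(x) dx = ∫_0^2 (-3*x^4 - 2*x^3 + 14*x^2 - 8*x) dx. Term by term:
  ∫_0^2 -3*x^4 dx = -96/5;  ∫_0^2 -2*x^3 dx = -8;  ∫_0^2 14*x^2 dx = 112/3;
  ∫_0^2 -8*x dx = -16.
Sum: -96/5 − 8 + 112/3 − 16 = -88/15.
So LHS = -88/15.
∫_0^2 v(x) φ(x) dx = ∫_0^2 (-2*x^4 + 2*x^3 + 4*x^2) dx. Term by term:
  ∫_0^2 -2*x^4 dx = -64/5;  ∫_0^2 2*x^3 dx = 8;  ∫_0^2 4*x^2 dx = 32/3.
Sum: -64/5 + 8 + 32/3 = 88/15.
So RHS = -∫_0^2 v(x) φ(x) dx = -88/15.
LHS = RHS, so the identity holds for this test φ.
Moreover u is smooth here and v(x) = u'(x) = 2*x + 2 pointwise, so the identity holds for every test function. Hence v is the weak derivative of u.


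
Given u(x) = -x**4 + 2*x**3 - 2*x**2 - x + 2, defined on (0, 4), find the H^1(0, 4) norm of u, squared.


||u||_{H^1}^2 = 8496188/315

The H^1 norm (squared) on an interval (0, L) is
  ||u||_{H^1}^2 = ∫_0^L u(x)^2 dx + ∫_0^L u'(x)^2 dx.
Compute u'(x) = -4*x**3 + 6*x**2 - 4*x - 1.
Then u(x)^2 = x**8 - 4*x**7 + 8*x**6 - 6*x**5 - 4*x**4 + 12*x**3 - 7*x**2 - 4*x + 4 and u'(x)^2 = 16*x**6 - 48*x**5 + 68*x**4 - 40*x**3 + 4*x**2 + 8*x + 1.
Integrate each monomial from 0 to 4 using ∫_0^4 c·x^n dx = c·4^(n+1)/(n+1):
  ∫_0^4 u(x)^2 dx = ∫_0^4 (x^8 - 4*x^7 + 8*x^6 - 6*x^5 - 4*x^4 + 12*x^3 - 7*x^2 - 4*x + 4) dx. Term by term:
    ∫_0^4 x^8 dx = 262144/9;  ∫_0^4 -4*x^7 dx = -32768;  ∫_0^4 8*x^6 dx = 131072/7;
    ∫_0^4 -6*x^5 dx = -4096;  ∫_0^4 -4*x^4 dx = -4096/5;  ∫_0^4 12*x^3 dx = 768;
    ∫_0^4 -7*x^2 dx = -448/3;  ∫_0^4 -4*x dx = -32;  ∫_0^4 4 dx = 16.
  Sum: 262144/9 − 32768 + 131072/7 − 4096 − 4096/5 + 768 − 448/3 − 32 + 16 = 3392912/315.
  ∫_0^4 u'(x)^2 dx = ∫_0^4 (16*x^6 - 48*x^5 + 68*x^4 - 40*x^3 + 4*x^2 + 8*x + 1) dx. Term by term:
    ∫_0^4 16*x^6 dx = 262144/7;  ∫_0^4 -48*x^5 dx = -32768;  ∫_0^4 68*x^4 dx = 69632/5;
    ∫_0^4 -40*x^3 dx = -2560;  ∫_0^4 4*x^2 dx = 256/3;  ∫_0^4 8*x dx = 64;
    ∫_0^4 1 dx = 4.
  Sum: 262144/7 − 32768 + 69632/5 − 2560 + 256/3 + 64 + 4 = 1701092/105.
Adding: ||u||_{H^1}^2 = 3392912/315 + 1701092/105 = 8496188/315.


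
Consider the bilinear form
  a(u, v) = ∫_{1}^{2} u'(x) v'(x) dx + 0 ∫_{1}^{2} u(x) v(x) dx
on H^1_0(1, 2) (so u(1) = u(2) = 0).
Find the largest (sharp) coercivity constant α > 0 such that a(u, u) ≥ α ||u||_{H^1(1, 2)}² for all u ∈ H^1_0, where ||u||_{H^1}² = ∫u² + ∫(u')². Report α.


α = π^2/(1 + π^2)

Coercivity of a(·,·) on H^1_0(1, 2) means a(u, u) ≥ α ||u||_{H^1}² for every u ∈ H^1_0.
The interval has length L = 1, and Poincaré/coercivity depend only on L. Here a(u, u) = ∫(u')² + (0)·∫u².
Here c = 0, so a(u,u) = ∫(u')² alone. The condition a(u,u) ≥ α||u||_{H^1}² reads (1−α)∫(u')² ≥ (α−c)∫u². Any admissible α is ≤ 1 (rapidly oscillating u have ∫u²/∫(u')² → 0), and α = 1 would force 0 ≥ (1−c)∫u², impossible since c < 1; so 1−α > 0. By the sharp Poincaré inequality on H^1_0 of an interval of length L, ∫(u')² ≥ (π/L)²∫u² with equality for the first sine mode sin(π(x−x₀)/L) (x₀ the left endpoint), so the inequality holds for all u iff (1−α)(π/L)² ≥ α − c, i.e. α ≤ ((π/L)² + c)/((π/L)² + 1) = (1 + c(L/π)²)/(1 + (L/π)²). (Direct route, valid since c ≤ 0: Poincaré gives c∫u² ≥ c(L/π)²∫(u')², so a(u,u) ≥ (1 + c(L/π)²)∫(u')², while ||u||_{H^1}² ≤ (1 + (L/π)²)∫(u')²; dividing yields the same α.) With (π/L)² = π^2 and c = 0, the largest admissible constant is α = ((π/L)² + c)/((π/L)² + 1).
Simplifying, α = π^2/(1 + π^2).


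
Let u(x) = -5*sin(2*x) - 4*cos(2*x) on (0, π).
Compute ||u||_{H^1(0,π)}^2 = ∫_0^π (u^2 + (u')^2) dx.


||u||_{H^1(0,π)}^2 = 205*π/2

u'(x) = 8*sin(2*x) - 10*cos(2*x).
Expand u² and (u')² and integrate term by term on (0, π), using: for integers n ≥ 1, ∫_0^π sin²(nx) dx = ∫_0^π cos²(nx) dx = π/2; for n ≠ n', ∫_0^π sin(nx)sin(n'x) dx = ∫_0^π cos(nx)cos(n'x) dx = 0; and by product-to-sum, ∫_0^π sin(nx)cos(n'x) dx = ½∫_0^π [sin((n+n')x) + sin((n−n')x)] dx, which is 0 when n+n' is even and 2n/(n²−n'²) when n+n' is odd (it need not vanish on (0, π)).
  u² squared terms: (-5)²·∫sin(2x)² dx = 25·π/2 = 25*π/2;  (-4)²·∫cos(2x)² dx = 16·π/2 = 8*π.
  u² cross terms: 2·(-5)·(-4)·∫sin(2x)·cos(2x) dx = 40·(0) = 0.
  So ∫_0^π u² dx = 25*π/2 + 8*π + 0 = 41*π/2.
  (u')² squared terms: (-10)²·∫cos(2x)² dx = 100·π/2 = 50*π;  (8)²·∫sin(2x)² dx = 64·π/2 = 32*π.
  (u')² cross terms: 2·(-10)·(8)·∫cos(2x)·sin(2x) dx = -160·(0) = 0.
  So ∫_0^π (u')² dx = 50*π + 32*π + 0 = 82*π.
||u||_{H^1}^2 = (41*π/2) + (82*π) = 205*π/2.


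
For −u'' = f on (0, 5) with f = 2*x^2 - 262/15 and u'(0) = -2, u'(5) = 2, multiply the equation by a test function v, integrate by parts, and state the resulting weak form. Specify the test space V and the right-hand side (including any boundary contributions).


V = H^1(0, 5) (v unrestricted at boundary; u is determined up to an additive constant); weak form: ∫_0^5 u'v' dx = ∫_0^5 (2*x^2 - 262/15) v dx + 2·v(5) + 2·v(0) for all v ∈ V.

Multiply both sides by a test function v and integrate from 0 to 5:
  ∫_0^5 −u''(x) v(x) dx = ∫_0^5 f(x) v(x) dx.
Integrate the LHS by parts once:
  ∫_0^5 −u'' v dx = −[u'(x) v(x)]_0^5 + ∫_0^5 u'(x) v'(x) dx.
Thus ∫_0^5 u'(x) v'(x) dx = ∫_0^5 f(x) v(x) dx + [u'(x) v(x)]_0^5.
Choose V so that boundary terms are either known or forced to vanish.
u has inhomogeneous Neumann u'(0) = -2, u'(5) = 2. [u' v]_0^5 = (2)·v(5) − (-2)·v(0) = 2·v(5) + 2·v(0). Take V = H^1(0, 5); boundary term becomes part of RHS.
Weak formulation: find u (satisfying any essential BC) such that ∫_0^5 u'(x) v'(x) dx = ∫_0^5 f v dx + 2·v(5) + 2·v(0) for all v ∈ V (Neumann data are natural BCs: they enter the RHS as boundary terms).
Substituting f(x) = 2*x^2 - 262/15, the right-hand side is ∫_0^5 (2*x^2 - 262/15) v dx + 2·v(5) + 2·v(0).
Compatibility check (pure Neumann): taking v ≡ 1 ∈ V gives 0 = ∫_0^5 f dx + (2) − (-2), i.e. ∫_0^5 f dx must equal u'(0) − u'(5) = -4. Indeed ∫_0^5 (2*x^2 - 262/15) dx = -4, so the data are compatible. The solution is then unique only up to an additive constant (fix it e.g. by requiring ∫_0^5 u dx = 0).


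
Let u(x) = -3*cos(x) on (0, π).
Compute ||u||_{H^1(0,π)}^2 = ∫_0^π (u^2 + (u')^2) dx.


||u||_{H^1(0,π)}^2 = 9*π

u'(x) = 3*sin(x).
Expand u² and (u')² and integrate term by term on (0, π), using: for integers n ≥ 1, ∫_0^π sin²(nx) dx = ∫_0^π cos²(nx) dx = π/2; for n ≠ n', ∫_0^π sin(nx)sin(n'x) dx = ∫_0^π cos(nx)cos(n'x) dx = 0; and by product-to-sum, ∫_0^π sin(nx)cos(n'x) dx = ½∫_0^π [sin((n+n')x) + sin((n−n')x)] dx, which is 0 when n+n' is even and 2n/(n²−n'²) when n+n' is odd (it need not vanish on (0, π)).
  u² squared terms: (-3)²·∫cos(x)² dx = 9·π/2 = 9*π/2.
  So ∫_0^π u² dx = 9*π/2.
  (u')² squared terms: (3)²·∫sin(x)² dx = 9·π/2 = 9*π/2.
  So ∫_0^π (u')² dx = 9*π/2.
||u||_{H^1}^2 = (9*π/2) + (9*π/2) = 9*π.


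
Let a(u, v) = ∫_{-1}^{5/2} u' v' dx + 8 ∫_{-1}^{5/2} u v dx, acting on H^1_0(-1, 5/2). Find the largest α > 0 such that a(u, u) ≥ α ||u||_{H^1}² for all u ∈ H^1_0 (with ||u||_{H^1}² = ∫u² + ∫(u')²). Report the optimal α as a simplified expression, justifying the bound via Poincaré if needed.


α = 1

Coercivity of a(·,·) on H^1_0(-1, 5/2) means a(u, u) ≥ α ||u||_{H^1}² for every u ∈ H^1_0.
The interval has length L = 7/2, and Poincaré/coercivity depend only on L. Here a(u, u) = ∫(u')² + (8)·∫u².
Here c = 8 ≥ 1, so a(u,u) = ∫(u')² + c∫u² ≥ ∫(u')² + ∫u² = ||u||_{H^1}², i.e. α = 1 works. No larger α is possible: a(u,u) ≥ α||u||_{H^1}² means (1−α)∫(u')² ≥ (α−c)∫u², and for the modes u_n = sin(nπ(x−x₀)/L) (x₀ the left endpoint) one has ∫u_n²/∫(u_n')² = (L/(nπ))² → 0, so a(u_n,u_n)/||u_n||_{H^1}² → 1. Hence the optimal constant is α = 1.
Therefore α = 1.


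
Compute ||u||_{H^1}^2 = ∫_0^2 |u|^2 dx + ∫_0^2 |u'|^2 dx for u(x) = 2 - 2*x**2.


||u||_{H^1}^2 = 824/15

The H^1 norm (squared) on an interval (0, L) is
  ||u||_{H^1}^2 = ∫_0^L u(x)^2 dx + ∫_0^L u'(x)^2 dx.
Compute u'(x) = -4*x.
Then u(x)^2 = 4*x**4 - 8*x**2 + 4 and u'(x)^2 = 16*x**2.
Integrate each monomial from 0 to 2 using ∫_0^2 c·x^n dx = c·2^(n+1)/(n+1):
  ∫_0^2 u(x)^2 dx = ∫_0^2 (4*x^4 - 8*x^2 + 4) dx. Term by term:
    ∫_0^2 4*x^4 dx = 128/5;  ∫_0^2 -8*x^2 dx = -64/3;  ∫_0^2 4 dx = 8.
  Sum: 128/5 − 64/3 + 8 = 184/15.
  ∫_0^2 u'(x)^2 dx = ∫_0^2 (16*x^2) dx. Term by term:
    ∫_0^2 16*x^2 dx = 128/3.
Adding: ||u||_{H^1}^2 = 184/15 + 128/3 = 824/15.


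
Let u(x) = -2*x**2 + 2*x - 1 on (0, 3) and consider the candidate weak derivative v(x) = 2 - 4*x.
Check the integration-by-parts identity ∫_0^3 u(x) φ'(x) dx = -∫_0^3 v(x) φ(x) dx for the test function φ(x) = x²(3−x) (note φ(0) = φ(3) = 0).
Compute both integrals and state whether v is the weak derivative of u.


LHS = 351/10, RHS = 351/10. Yes, v = u' weakly.

u(x) = -2*x**2 + 2*x - 1, classical derivative u'(x) = 2 - 4*x.
φ(x) = x²(3−x), so φ'(x) = 3*x*(2 - x).
Note φ(0) = φ(3) = 0, so the boundary term u·φ vanishes.
LHS = ∫_0^3 u(x) φ'(x) dx = ∫_0^3 (6*x^4 - 18*x^3 + 15*x^2 - 6*x) dx. Term by term:
  ∫_0^3 6*x^4 dx = 1458/5;  ∫_0^3 -18*x^3 dx = -729/2;  ∫_0^3 15*x^2 dx = 135;
  ∫_0^3 -6*x dx = -27.
Sum: 1458/5 − 729/2 + 135 − 27 = 351/10.
So LHS = 351/10.
∫_0^3 v(x) φ(x) dx = ∫_0^3 (4*x^4 - 14*x^3 + 6*x^2) dx. Term by term:
  ∫_0^3 4*x^4 dx = 972/5;  ∫_0^3 -14*x^3 dx = -567/2;  ∫_0^3 6*x^2 dx = 54.
Sum: 972/5 − 567/2 + 54 = -351/10.
So RHS = -∫_0^3 v(x) φ(x) dx = 351/10.
LHS = RHS, so the identity holds for this test φ.
Moreover u is smooth here and v(x) = u'(x) = 2 - 4*x pointwise, so the identity holds for every test function. Hence v is the weak derivative of u.


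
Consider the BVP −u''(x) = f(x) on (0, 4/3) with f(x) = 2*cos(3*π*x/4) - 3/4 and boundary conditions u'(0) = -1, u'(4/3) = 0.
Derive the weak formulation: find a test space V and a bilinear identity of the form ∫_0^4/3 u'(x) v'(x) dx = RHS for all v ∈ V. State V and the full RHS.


V = H^1(0, 4/3) (v unrestricted at boundary; u is determined up to an additive constant); weak form: ∫_0^4/3 u'v' dx = ∫_0^4/3 (2*cos(3*π*x/4) - 3/4) v dx + v(0) for all v ∈ V.

Multiply both sides by a test function v and integrate from 0 to 4/3:
  ∫_0^4/3 −u''(x) v(x) dx = ∫_0^4/3 f(x) v(x) dx.
Integrate the LHS by parts once:
  ∫_0^4/3 −u'' v dx = −[u'(x) v(x)]_0^4/3 + ∫_0^4/3 u'(x) v'(x) dx.
Thus ∫_0^4/3 u'(x) v'(x) dx = ∫_0^4/3 f(x) v(x) dx + [u'(x) v(x)]_0^4/3.
Choose V so that boundary terms are either known or forced to vanish.
u has inhomogeneous Neumann u'(0) = -1, u'(4/3) = 0. [u' v]_0^4/3 = (0)·v(4/3) − (-1)·v(0) = v(0). Take V = H^1(0, 4/3); boundary term becomes part of RHS.
Weak formulation: find u (satisfying any essential BC) such that ∫_0^4/3 u'(x) v'(x) dx = ∫_0^4/3 f v dx + v(0) for all v ∈ V (Neumann data are natural BCs: they enter the RHS as boundary terms).
Substituting f(x) = 2*cos(3*π*x/4) - 3/4, the right-hand side is ∫_0^4/3 (2*cos(3*π*x/4) - 3/4) v dx + v(0).
Compatibility check (pure Neumann): taking v ≡ 1 ∈ V gives 0 = ∫_0^4/3 f dx + (0) − (-1), i.e. ∫_0^4/3 f dx must equal u'(0) − u'(4/3) = -1. Indeed ∫_0^4/3 (2*cos(3*π*x/4) - 3/4) dx = -1, so the data are compatible. The solution is then unique only up to an additive constant (fix it e.g. by requiring ∫_0^4/3 u dx = 0).


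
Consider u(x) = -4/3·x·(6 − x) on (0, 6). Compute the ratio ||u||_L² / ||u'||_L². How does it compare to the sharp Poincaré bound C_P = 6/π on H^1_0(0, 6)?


||u||_L² / ||u'||_L² = 3*sqrt(10)/5 < C_P = 6/π.

u(x) = -4/3·x·(6 − x), so u'(x) = 8*x/3 - 8.
u(x) = -4/3·x·(6 − x) vanishes at x = 0 and x = 6, so u ∈ H^1_0(0, 6). Differentiate via the product rule and integrate the resulting polynomials term by term.
  ∫_0^6 u² dx = ∫_0^6 (16*x^4/9 - 64*x^3/3 + 64*x^2) dx. Term by term:
    ∫_0^6 16*x^4/9 dx = 13824/5;  ∫_0^6 -64*x^3/3 dx = -6912;  ∫_0^6 64*x^2 dx = 4608.
  Sum: 13824/5 − 6912 + 4608 = 2304/5.
  ∫_0^6 (u')² dx = ∫_0^6 (64*x^2/9 - 128*x/3 + 64) dx. Term by term:
    ∫_0^6 64*x^2/9 dx = 512;  ∫_0^6 -128*x/3 dx = -768;  ∫_0^6 64 dx = 384.
  Sum: 512 − 768 + 384 = 128.
∫_0^6 u² dx = 2304/5, so ||u||_L² = 48*sqrt(5)/5.
∫_0^6 (u')² dx = 128, so ||u'||_L² = 8*sqrt(2).
Ratio ||u||_L² / ||u'||_L² = 3*sqrt(10)/5.
Sharp Poincaré constant on H^1_0(0, 6) is C_P = L/π = 6/π, achieved by sin(π/6·x).
A polynomial bump cannot attain the sharp Poincaré constant (only the first sine eigenfunction does), so the ratio is strictly less than C_P, consistent with ||u||_L² ≤ C_P ||u'||_L².


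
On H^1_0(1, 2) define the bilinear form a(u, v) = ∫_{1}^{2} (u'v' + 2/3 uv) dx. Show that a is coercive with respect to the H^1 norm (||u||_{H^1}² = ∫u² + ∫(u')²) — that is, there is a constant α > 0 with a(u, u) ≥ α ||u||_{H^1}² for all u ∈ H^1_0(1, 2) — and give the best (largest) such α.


α = (2/3 + π^2)/(1 + π^2)

Coercivity of a(·,·) on H^1_0(1, 2) means a(u, u) ≥ α ||u||_{H^1}² for every u ∈ H^1_0.
The interval has length L = 1, and Poincaré/coercivity depend only on L. Here a(u, u) = ∫(u')² + (2/3)·∫u².
Here 0 < c = 2/3 < 1. The condition a(u,u) ≥ α||u||_{H^1}² reads (1−α)∫(u')² ≥ (α−c)∫u². Any admissible α is ≤ 1 (rapidly oscillating u have ∫u²/∫(u')² → 0), and α = 1 would force 0 ≥ (1−c)∫u², impossible since c < 1; so 1−α > 0. By the sharp Poincaré inequality on H^1_0 of an interval of length L, ∫(u')² ≥ (π/L)²∫u² with equality for the first sine mode sin(π(x−x₀)/L) (x₀ the left endpoint), so the inequality holds for all u iff (1−α)(π/L)² ≥ α − c, i.e. α ≤ ((π/L)² + c)/((π/L)² + 1) = (1 + c(L/π)²)/(1 + (L/π)²). With (π/L)² = π^2 and c = 2/3, the largest admissible constant is α = ((π/L)² + c)/((π/L)² + 1).
Simplifying, α = (2/3 + π^2)/(1 + π^2).


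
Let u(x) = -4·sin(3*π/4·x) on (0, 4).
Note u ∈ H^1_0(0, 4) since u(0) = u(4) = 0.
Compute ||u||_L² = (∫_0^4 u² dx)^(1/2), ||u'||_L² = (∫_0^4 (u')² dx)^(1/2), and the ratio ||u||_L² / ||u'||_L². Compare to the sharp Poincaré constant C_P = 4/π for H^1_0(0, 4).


||u||_L² / ||u'||_L² = 4/(3*π) < C_P = 4/π.

u(x) = -4·sin(3*π/4·x), so u'(x) = -3*π*cos(3*π*x/4).
Writing u(x) = A·sin(kπx/L) with A = -4 and k = 3, use ∫_0^L sin²(kπx/L) dx = L/2 and ∫_0^L cos²(kπx/L) dx = L/2.
u² = 16·sin²(3*π/4·x) and (u')² = 9*π^2·cos²(3*π/4·x), and each of sin², cos² integrates to L/2 = 2 over (0, 4).
∫_0^4 u² dx = 32, so ||u||_L² = 4*sqrt(2).
∫_0^4 (u')² dx = 18*π^2, so ||u'||_L² = 3*sqrt(2)*π.
Ratio ||u||_L² / ||u'||_L² = 4/(3*π).
Sharp Poincaré constant on H^1_0(0, 4) is C_P = L/π = 4/π, achieved by sin(π/4·x).
This is the k = 3 harmonic; the ratio L/(kπ) is strictly less than C_P = L/π, consistent with the sharp inequality ||u||_L² ≤ C_P ||u'||_L².


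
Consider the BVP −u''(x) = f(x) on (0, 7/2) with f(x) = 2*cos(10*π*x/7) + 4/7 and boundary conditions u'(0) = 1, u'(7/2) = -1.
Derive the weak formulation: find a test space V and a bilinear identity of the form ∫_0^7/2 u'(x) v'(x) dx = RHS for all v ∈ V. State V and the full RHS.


V = H^1(0, 7/2) (v unrestricted at boundary; u is determined up to an additive constant); weak form: ∫_0^7/2 u'v' dx = ∫_0^7/2 (2*cos(10*π*x/7) + 4/7) v dx − v(7/2) − v(0) for all v ∈ V.

Multiply both sides by a test function v and integrate from 0 to 7/2:
  ∫_0^7/2 −u''(x) v(x) dx = ∫_0^7/2 f(x) v(x) dx.
Integrate the LHS by parts once:
  ∫_0^7/2 −u'' v dx = −[u'(x) v(x)]_0^7/2 + ∫_0^7/2 u'(x) v'(x) dx.
Thus ∫_0^7/2 u'(x) v'(x) dx = ∫_0^7/2 f(x) v(x) dx + [u'(x) v(x)]_0^7/2.
Choose V so that boundary terms are either known or forced to vanish.
u has inhomogeneous Neumann u'(0) = 1, u'(7/2) = -1. [u' v]_0^7/2 = (-1)·v(7/2) − (1)·v(0) = − v(7/2) − v(0). Take V = H^1(0, 7/2); boundary term becomes part of RHS.
Weak formulation: find u (satisfying any essential BC) such that ∫_0^7/2 u'(x) v'(x) dx = ∫_0^7/2 f v dx − v(7/2) − v(0) for all v ∈ V (Neumann data are natural BCs: they enter the RHS as boundary terms).
Substituting f(x) = 2*cos(10*π*x/7) + 4/7, the right-hand side is ∫_0^7/2 (2*cos(10*π*x/7) + 4/7) v dx − v(7/2) − v(0).
Compatibility check (pure Neumann): taking v ≡ 1 ∈ V gives 0 = ∫_0^7/2 f dx + (-1) − (1), i.e. ∫_0^7/2 f dx must equal u'(0) − u'(7/2) = 2. Indeed ∫_0^7/2 (2*cos(10*π*x/7) + 4/7) dx = 2, so the data are compatible. The solution is then unique only up to an additive constant (fix it e.g. by requiring ∫_0^7/2 u dx = 0).


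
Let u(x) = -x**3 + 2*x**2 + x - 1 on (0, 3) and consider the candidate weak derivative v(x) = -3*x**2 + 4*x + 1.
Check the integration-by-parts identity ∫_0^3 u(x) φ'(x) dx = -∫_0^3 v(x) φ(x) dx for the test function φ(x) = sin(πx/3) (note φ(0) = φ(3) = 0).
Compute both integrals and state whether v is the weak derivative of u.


LHS = -324/π^3 + 39/π, RHS = -324/π^3 + 39/π. Yes, v = u' weakly.

u(x) = -x**3 + 2*x**2 + x - 1, classical derivative u'(x) = -3*x**2 + 4*x + 1.
φ(x) = sin(πx/3), so φ'(x) = π*cos(π*x/3)/3.
Note φ(0) = φ(3) = 0, so the boundary term u·φ vanishes.
LHS = ∫_0^3 u(x) φ'(x) dx = ∫_0^3 (-π*x^3*cos(π*x/3)/3 + 2*π*x^2*cos(π*x/3)/3 + π*x*cos(π*x/3)/3 - π*cos(π*x/3)/3) dx. Term by term:
  ∫_0^3 -π*cos(π*x/3)/3 dx = 0;  ∫_0^3 -π*x^3*cos(π*x/3)/3 dx = -324/π^3 + 81/π;  ∫_0^3 π*x*cos(π*x/3)/3 dx = -6/π;
  ∫_0^3 2*π*x^2*cos(π*x/3)/3 dx = -36/π.
Sum: 0 + -324/π^3 + 81/π − 6/π − 36/π = -324/π^3 + 39/π.
So LHS = -324/π^3 + 39/π.
∫_0^3 v(x) φ(x) dx = ∫_0^3 (-3*x^2*sin(π*x/3) + 4*x*sin(π*x/3) + sin(π*x/3)) dx. Term by term:
  ∫_0^3 -3*x^2*sin(π*x/3) dx = -81/π + 324/π^3;  ∫_0^3 4*x*sin(π*x/3) dx = 36/π;  ∫_0^3 sin(π*x/3) dx = 6/π.
Sum: -81/π + 324/π^3 + 36/π + 6/π = -39/π + 324/π^3.
So RHS = -∫_0^3 v(x) φ(x) dx = -324/π^3 + 39/π.
LHS = RHS, so the identity holds for this test φ.
Moreover u is smooth here and v(x) = u'(x) = -3*x**2 + 4*x + 1 pointwise, so the identity holds for every test function. Hence v is the weak derivative of u.


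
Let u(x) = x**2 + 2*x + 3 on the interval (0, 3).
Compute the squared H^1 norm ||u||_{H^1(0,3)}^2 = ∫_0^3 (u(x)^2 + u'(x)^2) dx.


||u||_{H^1}^2 = 1923/5

The H^1 norm (squared) on an interval (0, L) is
  ||u||_{H^1}^2 = ∫_0^L u(x)^2 dx + ∫_0^L u'(x)^2 dx.
Compute u'(x) = 2*x + 2.
Then u(x)^2 = x**4 + 4*x**3 + 10*x**2 + 12*x + 9 and u'(x)^2 = 4*x**2 + 8*x + 4.
Integrate each monomial from 0 to 3 using ∫_0^3 c·x^n dx = c·3^(n+1)/(n+1):
  ∫_0^3 u(x)^2 dx = ∫_0^3 (x^4 + 4*x^3 + 10*x^2 + 12*x + 9) dx. Term by term:
    ∫_0^3 x^4 dx = 243/5;  ∫_0^3 4*x^3 dx = 81;  ∫_0^3 10*x^2 dx = 90;
    ∫_0^3 12*x dx = 54;  ∫_0^3 9 dx = 27.
  Sum: 243/5 + 81 + 90 + 54 + 27 = 1503/5.
  ∫_0^3 u'(x)^2 dx = ∫_0^3 (4*x^2 + 8*x + 4) dx. Term by term:
    ∫_0^3 4*x^2 dx = 36;  ∫_0^3 8*x dx = 36;  ∫_0^3 4 dx = 12.
  Sum: 36 + 36 + 12 = 84.
Adding: ||u||_{H^1}^2 = 1503/5 + 84 = 1923/5.


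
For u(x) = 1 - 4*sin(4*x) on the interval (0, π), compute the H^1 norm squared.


||u||_{H^1(0,π)}^2 = 137*π

u'(x) = -16*cos(4*x).
Expand u² and (u')² and integrate term by term on (0, π), using: for integers n ≥ 1, ∫_0^π sin²(nx) dx = ∫_0^π cos²(nx) dx = π/2; for n ≠ n', ∫_0^π sin(nx)sin(n'x) dx = ∫_0^π cos(nx)cos(n'x) dx = 0; and by product-to-sum, ∫_0^π sin(nx)cos(n'x) dx = ½∫_0^π [sin((n+n')x) + sin((n−n')x)] dx, which is 0 when n+n' is even and 2n/(n²−n'²) when n+n' is odd (it need not vanish on (0, π)). For the constant mode: ∫_0^π 1 dx = π, ∫_0^π cos(nx) dx = 0, ∫_0^π sin(nx) dx = (1−(−1)^n)/n.
  u² squared terms: (1)²·∫1 dx = 1·π = π;  (-4)²·∫sin(4x)² dx = 16·π/2 = 8*π.
  u² cross terms: 2·(1)·(-4)·∫1·sin(4x) dx = -8·(0) = 0.
  So ∫_0^π u² dx = π + 8*π + 0 = 9*π.
  (u')² squared terms: (-16)²·∫cos(4x)² dx = 256·π/2 = 128*π.
  So ∫_0^π (u')² dx = 128*π.
||u||_{H^1}^2 = (9*π) + (128*π) = 137*π.


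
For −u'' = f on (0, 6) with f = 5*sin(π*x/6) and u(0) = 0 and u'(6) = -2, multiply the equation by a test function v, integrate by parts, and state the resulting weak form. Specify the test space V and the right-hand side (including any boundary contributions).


V = {v ∈ H^1(0, 6) : v(0) = 0} (test functions vanish at x = 0 where u is specified); weak form: ∫_0^6 u'v' dx = ∫_0^6 (5*sin(π*x/6)) v dx − 2·v(6) for all v ∈ V.

Multiply both sides by a test function v and integrate from 0 to 6:
  ∫_0^6 −u''(x) v(x) dx = ∫_0^6 f(x) v(x) dx.
Integrate the LHS by parts once:
  ∫_0^6 −u'' v dx = −[u'(x) v(x)]_0^6 + ∫_0^6 u'(x) v'(x) dx.
Thus ∫_0^6 u'(x) v'(x) dx = ∫_0^6 f(x) v(x) dx + [u'(x) v(x)]_0^6.
Choose V so that boundary terms are either known or forced to vanish.
Mixed BC: u(0) = 0 (Dirichlet) and u'(6) = -2 (Neumann). Define V = {v ∈ H^1(0, 6) : v(0) = 0}. Then [u' v]_0^6 = u'(6)·v(6) − u'(0)·0 = − 2·v(6).
Weak formulation: find u (satisfying any essential BC) such that ∫_0^6 u'(x) v'(x) dx = ∫_0^6 f v dx − 2·v(6) for all v ∈ V (Dirichlet at 0 absorbed into V; Neumann datum at x = 6 contributes the boundary term).
Substituting f(x) = 5*sin(π*x/6), the right-hand side is ∫_0^6 (5*sin(π*x/6)) v dx − 2·v(6).


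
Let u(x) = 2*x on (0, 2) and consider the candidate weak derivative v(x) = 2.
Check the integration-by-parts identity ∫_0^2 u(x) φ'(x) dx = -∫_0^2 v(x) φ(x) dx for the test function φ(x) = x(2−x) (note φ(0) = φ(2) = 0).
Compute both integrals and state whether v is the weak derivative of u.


LHS = -8/3, RHS = -8/3. Yes, v = u' weakly.

u(x) = 2*x, classical derivative u'(x) = 2.
φ(x) = x(2−x), so φ'(x) = 2 - 2*x.
Note φ(0) = φ(2) = 0, so the boundary term u·φ vanishes.
LHS = ∫_0^2 u(x) φ'(x) dx = ∫_0^2 (-4*x^2 + 4*x) dx. Term by term:
  ∫_0^2 -4*x^2 dx = -32/3;  ∫_0^2 4*x dx = 8.
Sum: -32/3 + 8 = -8/3.
So LHS = -8/3.
∫_0^2 v(x) φ(x) dx = ∫_0^2 (-2*x^2 + 4*x) dx. Term by term:
  ∫_0^2 -2*x^2 dx = -16/3;  ∫_0^2 4*x dx = 8.
Sum: -16/3 + 8 = 8/3.
So RHS = -∫_0^2 v(x) φ(x) dx = -8/3.
LHS = RHS, so the identity holds for this test φ.
Moreover u is smooth here and v(x) = u'(x) = 2 pointwise, so the identity holds for every test function. Hence v is the weak derivative of u.


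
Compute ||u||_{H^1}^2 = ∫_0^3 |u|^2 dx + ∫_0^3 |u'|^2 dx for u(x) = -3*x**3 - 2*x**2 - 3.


||u||_{H^1}^2 = 147033/14

The H^1 norm (squared) on an interval (0, L) is
  ||u||_{H^1}^2 = ∫_0^L u(x)^2 dx + ∫_0^L u'(x)^2 dx.
Compute u'(x) = -9*x**2 - 4*x.
Then u(x)^2 = 9*x**6 + 12*x**5 + 4*x**4 + 18*x**3 + 12*x**2 + 9 and u'(x)^2 = 81*x**4 + 72*x**3 + 16*x**2.
Integrate each monomial from 0 to 3 using ∫_0^3 c·x^n dx = c·3^(n+1)/(n+1):
  ∫_0^3 u(x)^2 dx = ∫_0^3 (9*x^6 + 12*x^5 + 4*x^4 + 18*x^3 + 12*x^2 + 9) dx. Term by term:
    ∫_0^3 9*x^6 dx = 19683/7;  ∫_0^3 12*x^5 dx = 1458;  ∫_0^3 4*x^4 dx = 972/5;
    ∫_0^3 18*x^3 dx = 729/2;  ∫_0^3 12*x^2 dx = 108;  ∫_0^3 9 dx = 27.
  Sum: 19683/7 + 1458 + 972/5 + 729/2 + 108 + 27 = 347463/70.
  ∫_0^3 u'(x)^2 dx = ∫_0^3 (81*x^4 + 72*x^3 + 16*x^2) dx. Term by term:
    ∫_0^3 81*x^4 dx = 19683/5;  ∫_0^3 72*x^3 dx = 1458;  ∫_0^3 16*x^2 dx = 144.
  Sum: 19683/5 + 1458 + 144 = 27693/5.
Adding: ||u||_{H^1}^2 = 347463/70 + 27693/5 = 147033/14.


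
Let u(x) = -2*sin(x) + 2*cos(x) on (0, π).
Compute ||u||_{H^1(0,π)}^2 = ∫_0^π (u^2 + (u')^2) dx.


||u||_{H^1(0,π)}^2 = 8*π

u'(x) = -2*sin(x) - 2*cos(x).
Expand u² and (u')² and integrate term by term on (0, π), using: for integers n ≥ 1, ∫_0^π sin²(nx) dx = ∫_0^π cos²(nx) dx = π/2; for n ≠ n', ∫_0^π sin(nx)sin(n'x) dx = ∫_0^π cos(nx)cos(n'x) dx = 0; and by product-to-sum, ∫_0^π sin(nx)cos(n'x) dx = ½∫_0^π [sin((n+n')x) + sin((n−n')x)] dx, which is 0 when n+n' is even and 2n/(n²−n'²) when n+n' is odd (it need not vanish on (0, π)).
  u² squared terms: (-2)²·∫sin(x)² dx = 4·π/2 = 2*π;  (2)²·∫cos(x)² dx = 4·π/2 = 2*π.
  u² cross terms: 2·(-2)·(2)·∫sin(x)·cos(x) dx = -8·(0) = 0.
  So ∫_0^π u² dx = 2*π + 2*π + 0 = 4*π.
  (u')² squared terms: (-2)²·∫cos(x)² dx = 4·π/2 = 2*π;  (-2)²·∫sin(x)² dx = 4·π/2 = 2*π.
  (u')² cross terms: 2·(-2)·(-2)·∫cos(x)·sin(x) dx = 8·(0) = 0.
  So ∫_0^π (u')² dx = 2*π + 2*π + 0 = 4*π.
||u||_{H^1}^2 = (4*π) + (4*π) = 8*π.


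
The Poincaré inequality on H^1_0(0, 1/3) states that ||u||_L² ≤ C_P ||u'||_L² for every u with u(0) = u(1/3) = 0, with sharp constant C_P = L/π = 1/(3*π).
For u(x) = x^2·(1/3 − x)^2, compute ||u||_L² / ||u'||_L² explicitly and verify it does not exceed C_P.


||u||_L² / ||u'||_L² = sqrt(3)/18 < C_P = 1/(3*π).

u(x) = x^2·(1/3 − x)^2, so u'(x) = 2*x*(3*x - 1)*(6*x - 1)/9.
u(x) = x^2·(1/3 − x)^2 vanishes at x = 0 and x = 1/3, so u ∈ H^1_0(0, 1/3). Differentiate via the product rule and integrate the resulting polynomials term by term.
  ∫_0^1/3 u² dx = ∫_0^1/3 (x^8 - 4*x^7/3 + 2*x^6/3 - 4*x^5/27 + x^4/81) dx. Term by term:
    ∫_0^1/3 x^8 dx = 1/177147;  ∫_0^1/3 -4*x^7/3 dx = -1/39366;  ∫_0^1/3 2*x^6/3 dx = 2/45927;
    ∫_0^1/3 -4*x^5/27 dx = -2/59049;  ∫_0^1/3 x^4/81 dx = 1/98415.
  Sum: 1/177147 − 1/39366 + 2/45927 − 2/59049 + 1/98415 = 1/12400290.
  ∫_0^1/3 (u')² dx = ∫_0^1/3 (16*x^6 - 16*x^5 + 52*x^4/9 - 8*x^3/9 + 4*x^2/81) dx. Term by term:
    ∫_0^1/3 16*x^6 dx = 16/15309;  ∫_0^1/3 -16*x^5 dx = -8/2187;  ∫_0^1/3 52*x^4/9 dx = 52/10935;
    ∫_0^1/3 -8*x^3/9 dx = -2/729;  ∫_0^1/3 4*x^2/81 dx = 4/6561.
  Sum: 16/15309 − 8/2187 + 52/10935 − 2/729 + 4/6561 = 2/229635.
∫_0^1/3 u² dx = 1/12400290, so ||u||_L² = sqrt(210)/51030.
∫_0^1/3 (u')² dx = 2/229635, so ||u'||_L² = sqrt(70)/2835.
Ratio ||u||_L² / ||u'||_L² = sqrt(3)/18.
Sharp Poincaré constant on H^1_0(0, 1/3) is C_P = L/π = 1/(3*π), achieved by sin(3*π·x).
A polynomial bump cannot attain the sharp Poincaré constant (only the first sine eigenfunction does), so the ratio is strictly less than C_P, consistent with ||u||_L² ≤ C_P ||u'||_L².


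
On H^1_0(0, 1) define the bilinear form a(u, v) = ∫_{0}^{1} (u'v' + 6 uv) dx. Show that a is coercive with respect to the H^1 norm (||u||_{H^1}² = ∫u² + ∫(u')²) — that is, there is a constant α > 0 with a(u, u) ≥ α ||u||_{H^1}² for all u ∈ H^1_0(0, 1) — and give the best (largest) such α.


α = 1

Coercivity of a(·,·) on H^1_0(0, 1) means a(u, u) ≥ α ||u||_{H^1}² for every u ∈ H^1_0.
The interval has length L = 1, and Poincaré/coercivity depend only on L. Here a(u, u) = ∫(u')² + (6)·∫u².
Here c = 6 ≥ 1, so a(u,u) = ∫(u')² + c∫u² ≥ ∫(u')² + ∫u² = ||u||_{H^1}², i.e. α = 1 works. No larger α is possible: a(u,u) ≥ α||u||_{H^1}² means (1−α)∫(u')² ≥ (α−c)∫u², and for the modes u_n = sin(nπ(x−x₀)/L) (x₀ the left endpoint) one has ∫u_n²/∫(u_n')² = (L/(nπ))² → 0, so a(u_n,u_n)/||u_n||_{H^1}² → 1. Hence the optimal constant is α = 1.
Therefore α = 1.


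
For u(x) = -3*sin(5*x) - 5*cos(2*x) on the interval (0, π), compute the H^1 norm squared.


||u||_{H^1(0,π)}^2 = 500/7 + 359*π/2

u'(x) = 10*sin(2*x) - 15*cos(5*x).
Expand u² and (u')² and integrate term by term on (0, π), using: for integers n ≥ 1, ∫_0^π sin²(nx) dx = ∫_0^π cos²(nx) dx = π/2; for n ≠ n', ∫_0^π sin(nx)sin(n'x) dx = ∫_0^π cos(nx)cos(n'x) dx = 0; and by product-to-sum, ∫_0^π sin(nx)cos(n'x) dx = ½∫_0^π [sin((n+n')x) + sin((n−n')x)] dx, which is 0 when n+n' is even and 2n/(n²−n'²) when n+n' is odd (it need not vanish on (0, π)).
  u² squared terms: (-5)²·∫cos(2x)² dx = 25·π/2 = 25*π/2;  (-3)²·∫sin(5x)² dx = 9·π/2 = 9*π/2.
  u² cross terms: 2·(-5)·(-3)·∫cos(2x)·sin(5x) dx = 30·(10/21) = 100/7.
  So ∫_0^π u² dx = 25*π/2 + 9*π/2 + 100/7 = 100/7 + 17*π.
  (u')² squared terms: (-15)²·∫cos(5x)² dx = 225·π/2 = 225*π/2;  (10)²·∫sin(2x)² dx = 100·π/2 = 50*π.
  (u')² cross terms: 2·(-15)·(10)·∫cos(5x)·sin(2x) dx = -300·(-4/21) = 400/7.
  So ∫_0^π (u')² dx = 225*π/2 + 50*π + 400/7 = 400/7 + 325*π/2.
||u||_{H^1}^2 = (100/7 + 17*π) + (400/7 + 325*π/2) = 500/7 + 359*π/2.


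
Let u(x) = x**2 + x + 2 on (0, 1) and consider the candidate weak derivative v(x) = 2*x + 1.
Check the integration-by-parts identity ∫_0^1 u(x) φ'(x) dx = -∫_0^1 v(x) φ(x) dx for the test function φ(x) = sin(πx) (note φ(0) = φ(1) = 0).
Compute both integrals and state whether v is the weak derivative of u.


LHS = -4/π, RHS = -4/π. Yes, v = u' weakly.

u(x) = x**2 + x + 2, classical derivative u'(x) = 2*x + 1.
φ(x) = sin(πx), so φ'(x) = π*cos(π*x).
Note φ(0) = φ(1) = 0, so the boundary term u·φ vanishes.
LHS = ∫_0^1 u(x) φ'(x) dx = ∫_0^1 (π*x^2*cos(π*x) + π*x*cos(π*x) + 2*π*cos(π*x)) dx. Term by term:
  ∫_0^1 2*π*cos(π*x) dx = 0;  ∫_0^1 π*x*cos(π*x) dx = -2/π;  ∫_0^1 π*x^2*cos(π*x) dx = -2/π.
Sum: 0 − 2/π − 2/π = -4/π.
So LHS = -4/π.
∫_0^1 v(x) φ(x) dx = ∫_0^1 (2*x*sin(π*x) + sin(π*x)) dx. Term by term:
  ∫_0^1 2*x*sin(π*x) dx = 2/π;  ∫_0^1 sin(π*x) dx = 2/π.
Sum: 2/π + 2/π = 4/π.
So RHS = -∫_0^1 v(x) φ(x) dx = -4/π.
LHS = RHS, so the identity holds for this test φ.
Moreover u is smooth here and v(x) = u'(x) = 2*x + 1 pointwise, so the identity holds for every test function. Hence v is the weak derivative of u.


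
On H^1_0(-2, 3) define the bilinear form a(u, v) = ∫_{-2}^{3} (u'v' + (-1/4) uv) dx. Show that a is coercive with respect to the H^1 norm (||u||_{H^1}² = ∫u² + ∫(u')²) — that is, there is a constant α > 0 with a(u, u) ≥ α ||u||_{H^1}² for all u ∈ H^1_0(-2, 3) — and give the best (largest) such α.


α = (-25/4 + π^2)/(π^2 + 25)

Coercivity of a(·,·) on H^1_0(-2, 3) means a(u, u) ≥ α ||u||_{H^1}² for every u ∈ H^1_0.
The interval has length L = 5, and Poincaré/coercivity depend only on L. Here a(u, u) = ∫(u')² + (-1/4)·∫u².
Here c = -1/4 < 0 with |c| < (π/L)² = π^2/25, so coercivity still holds. The condition a(u,u) ≥ α||u||_{H^1}² reads (1−α)∫(u')² ≥ (α−c)∫u². Any admissible α is ≤ 1 (rapidly oscillating u have ∫u²/∫(u')² → 0), and α = 1 would force 0 ≥ (1−c)∫u², impossible since c < 1; so 1−α > 0. By the sharp Poincaré inequality on H^1_0 of an interval of length L, ∫(u')² ≥ (π/L)²∫u² with equality for the first sine mode sin(π(x−x₀)/L) (x₀ the left endpoint), so the inequality holds for all u iff (1−α)(π/L)² ≥ α − c, i.e. α ≤ ((π/L)² + c)/((π/L)² + 1) = (1 + c(L/π)²)/(1 + (L/π)²). (Direct route, valid since c ≤ 0: Poincaré gives c∫u² ≥ c(L/π)²∫(u')², so a(u,u) ≥ (1 + c(L/π)²)∫(u')², while ||u||_{H^1}² ≤ (1 + (L/π)²)∫(u')²; dividing yields the same α.) With (π/L)² = π^2/25 and c = -1/4, the largest admissible constant is α = ((π/L)² + c)/((π/L)² + 1).
Simplifying, α = (-25/4 + π^2)/(π^2 + 25).


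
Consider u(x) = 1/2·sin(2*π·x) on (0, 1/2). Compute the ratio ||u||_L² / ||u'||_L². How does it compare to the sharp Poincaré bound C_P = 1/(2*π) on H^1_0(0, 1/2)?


||u||_L² / ||u'||_L² = 1/(2*π) = C_P.

u(x) = 1/2·sin(2*π·x), so u'(x) = π*cos(2*π*x).
Writing u(x) = A·sin(kπx/L) with A = 1/2 and k = 1, use ∫_0^L sin²(kπx/L) dx = L/2 and ∫_0^L cos²(kπx/L) dx = L/2.
u² = 1/4·sin²(2*π·x) and (u')² = π^2·cos²(2*π·x), and each of sin², cos² integrates to L/2 = 1/4 over (0, 1/2).
∫_0^1/2 u² dx = 1/16, so ||u||_L² = 1/4.
∫_0^1/2 (u')² dx = π^2/4, so ||u'||_L² = π/2.
Ratio ||u||_L² / ||u'||_L² = 1/(2*π).
Sharp Poincaré constant on H^1_0(0, 1/2) is C_P = L/π = 1/(2*π), achieved by sin(2*π·x).
This is the k = 1 eigenfunction (up to amplitude), so the ratio equals the sharp Poincaré constant exactly.


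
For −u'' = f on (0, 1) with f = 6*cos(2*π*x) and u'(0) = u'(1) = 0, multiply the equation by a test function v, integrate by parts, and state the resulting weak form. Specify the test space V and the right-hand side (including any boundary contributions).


V = H^1(0, 1) (no boundary constraint on v; u is determined up to an additive constant); weak form: ∫_0^1 u'v' dx = ∫_0^1 (6*cos(2*π*x)) v dx for all v ∈ V.

Multiply both sides by a test function v and integrate from 0 to 1:
  ∫_0^1 −u''(x) v(x) dx = ∫_0^1 f(x) v(x) dx.
Integrate the LHS by parts once:
  ∫_0^1 −u'' v dx = −[u'(x) v(x)]_0^1 + ∫_0^1 u'(x) v'(x) dx.
Thus ∫_0^1 u'(x) v'(x) dx = ∫_0^1 f(x) v(x) dx + [u'(x) v(x)]_0^1.
Choose V so that boundary terms are either known or forced to vanish.
u has homogeneous Neumann: u'(0) = u'(1) = 0. So [u' v]_0^1 = 0·v(1) − 0·v(0) = 0 for any v; take V = H^1(0, 1).
Weak formulation: find u (satisfying any essential BC) such that ∫_0^1 u'(x) v'(x) dx = ∫_0^1 f v dx for all v ∈ V (homogeneous Neumann, so boundary terms vanish).
Substituting f(x) = 6*cos(2*π*x), the right-hand side is ∫_0^1 (6*cos(2*π*x)) v dx.
Compatibility check (pure Neumann): taking v ≡ 1 ∈ V gives 0 = ∫_0^1 f dx + (0) − (0), i.e. ∫_0^1 f dx must equal u'(0) − u'(1) = 0. Indeed ∫_0^1 (6*cos(2*π*x)) dx = 0, so the data are compatible. The solution is then unique only up to an additive constant (fix it e.g. by requiring ∫_0^1 u dx = 0).


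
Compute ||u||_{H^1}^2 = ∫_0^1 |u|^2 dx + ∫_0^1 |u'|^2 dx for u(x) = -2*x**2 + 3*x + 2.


||u||_{H^1}^2 = 157/15

The H^1 norm (squared) on an interval (0, L) is
  ||u||_{H^1}^2 = ∫_0^L u(x)^2 dx + ∫_0^L u'(x)^2 dx.
Compute u'(x) = 3 - 4*x.
Then u(x)^2 = 4*x**4 - 12*x**3 + x**2 + 12*x + 4 and u'(x)^2 = 16*x**2 - 24*x + 9.
Integrate each monomial from 0 to 1 using ∫_0^1 c·x^n dx = c·1^(n+1)/(n+1):
  ∫_0^1 u(x)^2 dx = ∫_0^1 (4*x^4 - 12*x^3 + x^2 + 12*x + 4) dx. Term by term:
    ∫_0^1 4*x^4 dx = 4/5;  ∫_0^1 -12*x^3 dx = -3;  ∫_0^1 x^2 dx = 1/3;
    ∫_0^1 12*x dx = 6;  ∫_0^1 4 dx = 4.
  Sum: 4/5 − 3 + 1/3 + 6 + 4 = 122/15.
  ∫_0^1 u'(x)^2 dx = ∫_0^1 (16*x^2 - 24*x + 9) dx. Term by term:
    ∫_0^1 16*x^2 dx = 16/3;  ∫_0^1 -24*x dx = -12;  ∫_0^1 9 dx = 9.
  Sum: 16/3 − 12 + 9 = 7/3.
Adding: ||u||_{H^1}^2 = 122/15 + 7/3 = 157/15.


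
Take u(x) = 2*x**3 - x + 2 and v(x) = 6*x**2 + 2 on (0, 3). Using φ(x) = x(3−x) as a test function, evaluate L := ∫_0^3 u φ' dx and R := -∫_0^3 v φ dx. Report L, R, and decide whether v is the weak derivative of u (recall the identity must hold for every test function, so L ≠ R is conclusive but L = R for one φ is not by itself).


LHS = -342/5, RHS = -819/10. No, v is not the weak derivative of u.

u(x) = 2*x**3 - x + 2, classical derivative u'(x) = 6*x**2 - 1.
φ(x) = x(3−x), so φ'(x) = 3 - 2*x.
Note φ(0) = φ(3) = 0, so the boundary term u·φ vanishes.
LHS = ∫_0^3 u(x) φ'(x) dx = ∫_0^3 (-4*x^4 + 6*x^3 + 2*x^2 - 7*x + 6) dx. Term by term:
  ∫_0^3 -4*x^4 dx = -972/5;  ∫_0^3 6*x^3 dx = 243/2;  ∫_0^3 2*x^2 dx = 18;
  ∫_0^3 -7*x dx = -63/2;  ∫_0^3 6 dx = 18.
Sum: -972/5 + 243/2 + 18 − 63/2 + 18 = -342/5.
So LHS = -342/5.
∫_0^3 v(x) φ(x) dx = ∫_0^3 (-6*x^4 + 18*x^3 - 2*x^2 + 6*x) dx. Term by term:
  ∫_0^3 -6*x^4 dx = -1458/5;  ∫_0^3 18*x^3 dx = 729/2;  ∫_0^3 -2*x^2 dx = -18;
  ∫_0^3 6*x dx = 27.
Sum: -1458/5 + 729/2 − 18 + 27 = 819/10.
So RHS = -∫_0^3 v(x) φ(x) dx = -819/10.
LHS − RHS = 27/2 ≠ 0, so the identity fails.
(For a valid weak derivative the identity must hold for EVERY test function, in particular this one. The failure shows v is NOT the weak derivative of u.)
Correct weak derivative would be u'(x) = 6*x**2 - 1.


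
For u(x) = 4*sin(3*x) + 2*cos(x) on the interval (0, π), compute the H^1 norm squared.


||u||_{H^1(0,π)}^2 = 84*π

u'(x) = -2*sin(x) + 12*cos(3*x).
Expand u² and (u')² and integrate term by term on (0, π), using: for integers n ≥ 1, ∫_0^π sin²(nx) dx = ∫_0^π cos²(nx) dx = π/2; for n ≠ n', ∫_0^π sin(nx)sin(n'x) dx = ∫_0^π cos(nx)cos(n'x) dx = 0; and by product-to-sum, ∫_0^π sin(nx)cos(n'x) dx = ½∫_0^π [sin((n+n')x) + sin((n−n')x)] dx, which is 0 when n+n' is even and 2n/(n²−n'²) when n+n' is odd (it need not vanish on (0, π)).
  u² squared terms: (2)²·∫cos(x)² dx = 4·π/2 = 2*π;  (4)²·∫sin(3x)² dx = 16·π/2 = 8*π.
  u² cross terms: 2·(2)·(4)·∫cos(x)·sin(3x) dx = 16·(0) = 0.
  So ∫_0^π u² dx = 2*π + 8*π + 0 = 10*π.
  (u')² squared terms: (-2)²·∫sin(x)² dx = 4·π/2 = 2*π;  (12)²·∫cos(3x)² dx = 144·π/2 = 72*π.
  (u')² cross terms: 2·(-2)·(12)·∫sin(x)·cos(3x) dx = -48·(0) = 0.
  So ∫_0^π (u')² dx = 2*π + 72*π + 0 = 74*π.
||u||_{H^1}^2 = (10*π) + (74*π) = 84*π.


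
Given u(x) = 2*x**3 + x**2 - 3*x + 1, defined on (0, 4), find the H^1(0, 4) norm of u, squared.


||u||_{H^1}^2 = 379448/21

The H^1 norm (squared) on an interval (0, L) is
  ||u||_{H^1}^2 = ∫_0^L u(x)^2 dx + ∫_0^L u'(x)^2 dx.
Compute u'(x) = 6*x**2 + 2*x - 3.
Then u(x)^2 = 4*x**6 + 4*x**5 - 11*x**4 - 2*x**3 + 11*x**2 - 6*x + 1 and u'(x)^2 = 36*x**4 + 24*x**3 - 32*x**2 - 12*x + 9.
Integrate each monomial from 0 to 4 using ∫_0^4 c·x^n dx = c·4^(n+1)/(n+1):
  ∫_0^4 u(x)^2 dx = ∫_0^4 (4*x^6 + 4*x^5 - 11*x^4 - 2*x^3 + 11*x^2 - 6*x + 1) dx. Term by term:
    ∫_0^4 4*x^6 dx = 65536/7;  ∫_0^4 4*x^5 dx = 8192/3;  ∫_0^4 -11*x^4 dx = -11264/5;
    ∫_0^4 -2*x^3 dx = -128;  ∫_0^4 11*x^2 dx = 704/3;  ∫_0^4 -6*x dx = -48;
    ∫_0^4 1 dx = 4.
  Sum: 65536/7 + 8192/3 − 11264/5 − 128 + 704/3 − 48 + 4 = 1039796/105.
  ∫_0^4 u'(x)^2 dx = ∫_0^4 (36*x^4 + 24*x^3 - 32*x^2 - 12*x + 9) dx. Term by term:
    ∫_0^4 36*x^4 dx = 36864/5;  ∫_0^4 24*x^3 dx = 1536;  ∫_0^4 -32*x^2 dx = -2048/3;
    ∫_0^4 -12*x dx = -96;  ∫_0^4 9 dx = 36.
  Sum: 36864/5 + 1536 − 2048/3 − 96 + 36 = 122492/15.
Adding: ||u||_{H^1}^2 = 1039796/105 + 122492/15 = 379448/21.
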